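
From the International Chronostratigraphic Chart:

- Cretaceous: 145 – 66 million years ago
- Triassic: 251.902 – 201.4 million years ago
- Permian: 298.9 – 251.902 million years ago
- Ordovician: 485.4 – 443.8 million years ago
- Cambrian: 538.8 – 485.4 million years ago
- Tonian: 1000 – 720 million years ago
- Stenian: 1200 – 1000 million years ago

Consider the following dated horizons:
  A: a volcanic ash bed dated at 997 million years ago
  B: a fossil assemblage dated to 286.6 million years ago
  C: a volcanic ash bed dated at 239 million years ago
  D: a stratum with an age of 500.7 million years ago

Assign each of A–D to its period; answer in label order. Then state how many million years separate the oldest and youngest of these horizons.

A — Tonian; B — Permian; C — Triassic; D — Cambrian; span 758 million years

Match each age against the start–end ranges in the excerpt: A = 997 Ma → Tonian (1000–720); B = 286.6 Ma → Permian (298.9–251.902); C = 239 Ma → Triassic (251.902–201.4); D = 500.7 Ma → Cambrian (538.8–485.4).
The largest age is 997 Ma and the smallest is 239 Ma; their difference is 758 Myr.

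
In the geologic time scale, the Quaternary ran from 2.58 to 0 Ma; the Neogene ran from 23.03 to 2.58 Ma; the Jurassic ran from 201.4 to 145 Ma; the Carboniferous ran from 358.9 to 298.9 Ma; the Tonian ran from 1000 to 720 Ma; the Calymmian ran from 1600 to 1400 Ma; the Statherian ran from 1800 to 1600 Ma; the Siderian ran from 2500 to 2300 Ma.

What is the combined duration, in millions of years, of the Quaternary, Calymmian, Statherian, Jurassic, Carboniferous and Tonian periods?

Each duration: Quaternary = 2.58; Calymmian = 200; Statherian = 200; Jurassic = 56.4; Carboniferous = 60; Tonian = 280.
Sum: 2.58 + 200 + 200 + 56.4 + 60 + 280 = 798.98 Myr.

798.98 million years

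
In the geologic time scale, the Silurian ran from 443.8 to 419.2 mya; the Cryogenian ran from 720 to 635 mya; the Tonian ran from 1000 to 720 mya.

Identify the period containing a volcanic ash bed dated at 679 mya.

Cryogenian

679 Ma lies between 720 and 635 Ma, so it falls in the Cryogenian.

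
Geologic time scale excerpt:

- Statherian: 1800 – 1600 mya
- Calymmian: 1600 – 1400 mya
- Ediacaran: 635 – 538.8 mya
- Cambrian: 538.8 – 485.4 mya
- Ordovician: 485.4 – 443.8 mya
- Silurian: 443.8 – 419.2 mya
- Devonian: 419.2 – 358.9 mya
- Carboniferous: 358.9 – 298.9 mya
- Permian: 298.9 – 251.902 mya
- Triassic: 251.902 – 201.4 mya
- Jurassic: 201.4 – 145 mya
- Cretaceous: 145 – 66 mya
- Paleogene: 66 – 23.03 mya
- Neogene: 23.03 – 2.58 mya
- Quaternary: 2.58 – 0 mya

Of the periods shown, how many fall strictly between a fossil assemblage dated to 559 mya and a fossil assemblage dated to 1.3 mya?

The older date is 559 Ma and the younger is 1.3 Ma.
Periods with start < 559 and end > 1.3 Ma: Cambrian (538.8–485.4), Ordovician (485.4–443.8), Silurian (443.8–419.2), Devonian (419.2–358.9), Carboniferous (358.9–298.9), Permian (298.9–251.902), Triassic (251.902–201.4), Jurassic (201.4–145), Cretaceous (145–66), Paleogene (66–23.03), Neogene (23.03–2.58).
That is 11 complete periods.

11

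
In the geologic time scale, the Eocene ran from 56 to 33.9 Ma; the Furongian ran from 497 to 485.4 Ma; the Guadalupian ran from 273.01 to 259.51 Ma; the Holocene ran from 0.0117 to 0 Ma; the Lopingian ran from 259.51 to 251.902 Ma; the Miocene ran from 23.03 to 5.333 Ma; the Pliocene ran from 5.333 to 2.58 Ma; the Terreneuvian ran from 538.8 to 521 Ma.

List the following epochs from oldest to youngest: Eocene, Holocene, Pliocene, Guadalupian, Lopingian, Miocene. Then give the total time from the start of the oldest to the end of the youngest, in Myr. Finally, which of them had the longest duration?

From the excerpt: Eocene 56–33.9; Holocene 0.0117–0; Pliocene 5.333–2.58; Guadalupian 273.01–259.51; Lopingian 259.51–251.902; Miocene 23.03–5.333 (Ma).
Larger Ma is earlier, so the oldest is Guadalupian and the youngest is Holocene; oldest to youngest: Guadalupian, Lopingian, Eocene, Miocene, Pliocene, Holocene.
Oldest start 273.01 minus youngest end 0 gives 273.01 Myr overall.
Individual lengths (start − end): Pliocene 2.753; Lopingian 7.608; Holocene 0.0117; Miocene 17.697; Guadalupian 13.5; Eocene 22.1. The largest is Eocene at 22.1 Myr.

Guadalupian, Lopingian, Eocene, Miocene, Pliocene, Holocene; total span 273.01 Myr; longest is Eocene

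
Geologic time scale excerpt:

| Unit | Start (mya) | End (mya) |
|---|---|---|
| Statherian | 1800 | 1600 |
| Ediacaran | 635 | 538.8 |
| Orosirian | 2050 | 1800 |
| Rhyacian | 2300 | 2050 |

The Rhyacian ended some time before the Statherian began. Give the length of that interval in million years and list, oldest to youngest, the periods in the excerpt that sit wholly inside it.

250 million years; Orosirian

The Rhyacian closes at 2050 Ma and the Statherian opens at 1800 Ma, so the interval is 2050 − 1800 = 250 Myr.
A period fits inside if it starts at or after 2050 Ma and ends at or before 1800 Ma; oldest first that gives Orosirian.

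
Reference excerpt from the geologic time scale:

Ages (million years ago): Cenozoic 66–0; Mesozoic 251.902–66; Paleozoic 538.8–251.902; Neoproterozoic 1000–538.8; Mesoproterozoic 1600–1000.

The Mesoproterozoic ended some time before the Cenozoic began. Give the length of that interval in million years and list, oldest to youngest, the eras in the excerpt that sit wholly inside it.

The Mesoproterozoic closes at 1000 Ma and the Cenozoic opens at 66 Ma, so the interval is 1000 − 66 = 934 Myr.
An era fits inside if it starts at or after 1000 Ma and ends at or before 66 Ma; oldest first that gives Neoproterozoic, Paleozoic, Mesozoic.

934 million years; Neoproterozoic, Paleozoic, Mesozoic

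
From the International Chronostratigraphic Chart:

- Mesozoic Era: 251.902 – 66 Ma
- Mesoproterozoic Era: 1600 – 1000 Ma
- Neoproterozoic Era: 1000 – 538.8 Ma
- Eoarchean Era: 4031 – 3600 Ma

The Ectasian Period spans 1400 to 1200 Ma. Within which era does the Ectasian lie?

The Ectasian (1400–1200 Ma) lies entirely within 1600–1000 Ma, the Mesoproterozoic Era.

Mesoproterozoic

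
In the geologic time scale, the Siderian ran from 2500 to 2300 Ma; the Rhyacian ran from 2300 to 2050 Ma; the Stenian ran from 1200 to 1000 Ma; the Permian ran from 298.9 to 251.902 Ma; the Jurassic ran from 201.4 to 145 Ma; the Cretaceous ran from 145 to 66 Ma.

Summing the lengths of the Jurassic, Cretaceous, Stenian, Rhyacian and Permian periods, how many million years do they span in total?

Each duration: Jurassic = 56.4; Cretaceous = 79; Stenian = 200; Rhyacian = 250; Permian = 46.998.
Sum: 56.4 + 79 + 200 + 250 + 46.998 = 632.398 Myr.

632.398 million years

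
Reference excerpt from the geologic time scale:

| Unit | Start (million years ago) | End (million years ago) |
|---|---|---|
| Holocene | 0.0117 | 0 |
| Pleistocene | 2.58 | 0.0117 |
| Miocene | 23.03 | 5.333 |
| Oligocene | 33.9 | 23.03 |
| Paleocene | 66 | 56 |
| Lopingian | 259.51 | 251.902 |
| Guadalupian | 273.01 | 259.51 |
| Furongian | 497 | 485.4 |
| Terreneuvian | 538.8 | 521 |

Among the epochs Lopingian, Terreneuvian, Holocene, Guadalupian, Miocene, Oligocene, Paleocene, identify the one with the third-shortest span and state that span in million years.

Paleocene, 10 million years

Start − end for each: Lopingian 259.51 − 251.902 = 7.608; Terreneuvian 538.8 − 521 = 17.8; Holocene 0.0117 − 0 = 0.0117; Guadalupian 273.01 − 259.51 = 13.5; Miocene 23.03 − 5.333 = 17.697; Oligocene 33.9 − 23.03 = 10.87; Paleocene 66 − 56 = 10.
Ranking these from shortest: Holocene < Lopingian < Paleocene < Oligocene < Guadalupian < Miocene < Terreneuvian.
Position 3 in that ranking is Paleocene, which lasted 10 Myr.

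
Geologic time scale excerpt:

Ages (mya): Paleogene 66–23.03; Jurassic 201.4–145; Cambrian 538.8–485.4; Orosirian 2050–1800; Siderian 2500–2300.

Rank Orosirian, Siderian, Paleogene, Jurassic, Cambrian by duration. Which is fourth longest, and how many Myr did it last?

Cambrian, 53.4 million years

Start − end for each: Orosirian 2050 − 1800 = 250; Siderian 2500 − 2300 = 200; Paleogene 66 − 23.03 = 42.97; Jurassic 201.4 − 145 = 56.4; Cambrian 538.8 − 485.4 = 53.4.
Ranking these from longest: Orosirian > Siderian > Jurassic > Cambrian > Paleogene.
Position 4 in that ranking is Cambrian, which lasted 53.4 Myr.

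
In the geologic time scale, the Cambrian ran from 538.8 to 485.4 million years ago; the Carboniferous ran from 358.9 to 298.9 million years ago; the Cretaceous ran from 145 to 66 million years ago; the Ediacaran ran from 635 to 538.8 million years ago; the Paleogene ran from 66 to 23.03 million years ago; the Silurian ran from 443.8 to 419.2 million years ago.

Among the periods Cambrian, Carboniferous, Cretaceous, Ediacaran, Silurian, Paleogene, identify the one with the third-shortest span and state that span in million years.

Start − end for each: Cambrian 538.8 − 485.4 = 53.4; Carboniferous 358.9 − 298.9 = 60; Cretaceous 145 − 66 = 79; Ediacaran 635 − 538.8 = 96.2; Silurian 443.8 − 419.2 = 24.6; Paleogene 66 − 23.03 = 42.97.
Ranking these from shortest: Silurian < Paleogene < Cambrian < Carboniferous < Cretaceous < Ediacaran.
Position 3 in that ranking is Cambrian, which lasted 53.4 Myr.

Cambrian, 53.4 million years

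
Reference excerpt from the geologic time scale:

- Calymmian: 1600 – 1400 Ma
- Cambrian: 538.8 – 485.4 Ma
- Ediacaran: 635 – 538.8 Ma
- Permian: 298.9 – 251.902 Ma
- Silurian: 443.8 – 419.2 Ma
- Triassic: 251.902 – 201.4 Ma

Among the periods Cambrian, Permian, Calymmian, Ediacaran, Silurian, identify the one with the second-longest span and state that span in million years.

Ediacaran, 96.2 million years

Start − end for each: Cambrian 538.8 − 485.4 = 53.4; Permian 298.9 − 251.902 = 46.998; Calymmian 1600 − 1400 = 200; Ediacaran 635 − 538.8 = 96.2; Silurian 443.8 − 419.2 = 24.6.
Ranking these from longest: Calymmian > Ediacaran > Cambrian > Permian > Silurian.
Position 2 in that ranking is Ediacaran, which lasted 96.2 Myr.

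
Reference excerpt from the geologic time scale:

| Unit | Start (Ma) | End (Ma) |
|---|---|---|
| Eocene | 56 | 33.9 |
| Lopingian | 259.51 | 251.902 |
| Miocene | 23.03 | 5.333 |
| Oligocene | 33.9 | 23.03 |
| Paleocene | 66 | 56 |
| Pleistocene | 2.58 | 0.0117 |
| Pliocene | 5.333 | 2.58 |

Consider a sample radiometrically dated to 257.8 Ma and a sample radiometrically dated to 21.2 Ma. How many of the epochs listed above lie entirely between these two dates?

3

257.8 Ma sits inside the Lopingian (259.51–251.902) and 21.2 Ma inside the Miocene (23.03–5.333); neither of those is wholly between the two dates.
The listed epochs lying completely between them are Paleocene, Eocene, Oligocene — 3 in all.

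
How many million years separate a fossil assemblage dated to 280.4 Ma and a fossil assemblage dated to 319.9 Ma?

319.9 − 280.4 = 39.5 million years.

39.5 million years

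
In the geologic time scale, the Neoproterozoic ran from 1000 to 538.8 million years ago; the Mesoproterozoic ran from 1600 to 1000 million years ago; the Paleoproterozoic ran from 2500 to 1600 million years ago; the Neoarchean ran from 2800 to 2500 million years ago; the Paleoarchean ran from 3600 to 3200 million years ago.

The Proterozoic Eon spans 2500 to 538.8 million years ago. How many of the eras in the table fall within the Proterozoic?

3

Eras inside 2500–538.8 Ma: Paleoproterozoic, Mesoproterozoic, Neoproterozoic — 3 in total.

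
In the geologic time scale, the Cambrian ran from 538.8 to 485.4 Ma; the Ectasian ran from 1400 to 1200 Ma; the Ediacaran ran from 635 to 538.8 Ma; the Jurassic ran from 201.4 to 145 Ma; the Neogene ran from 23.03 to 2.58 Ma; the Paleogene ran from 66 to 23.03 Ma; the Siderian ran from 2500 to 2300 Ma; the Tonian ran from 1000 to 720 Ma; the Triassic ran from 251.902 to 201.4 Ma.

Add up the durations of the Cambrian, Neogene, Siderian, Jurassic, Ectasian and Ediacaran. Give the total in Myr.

626.45 million years

Each duration: Cambrian = 53.4; Neogene = 20.45; Siderian = 200; Jurassic = 56.4; Ectasian = 200; Ediacaran = 96.2.
Sum: 53.4 + 20.45 + 200 + 56.4 + 200 + 96.2 = 626.45 Myr.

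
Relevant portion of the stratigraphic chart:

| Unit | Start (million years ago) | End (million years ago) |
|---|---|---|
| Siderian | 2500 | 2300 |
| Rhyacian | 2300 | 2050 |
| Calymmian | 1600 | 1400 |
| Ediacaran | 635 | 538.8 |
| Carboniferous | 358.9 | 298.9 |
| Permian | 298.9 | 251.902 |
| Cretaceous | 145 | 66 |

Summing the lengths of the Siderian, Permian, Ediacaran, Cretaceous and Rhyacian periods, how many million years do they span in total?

672.198 million years

Each duration: Siderian = 200; Permian = 46.998; Ediacaran = 96.2; Cretaceous = 79; Rhyacian = 250.
Sum: 200 + 46.998 + 96.2 + 79 + 250 = 672.198 Myr.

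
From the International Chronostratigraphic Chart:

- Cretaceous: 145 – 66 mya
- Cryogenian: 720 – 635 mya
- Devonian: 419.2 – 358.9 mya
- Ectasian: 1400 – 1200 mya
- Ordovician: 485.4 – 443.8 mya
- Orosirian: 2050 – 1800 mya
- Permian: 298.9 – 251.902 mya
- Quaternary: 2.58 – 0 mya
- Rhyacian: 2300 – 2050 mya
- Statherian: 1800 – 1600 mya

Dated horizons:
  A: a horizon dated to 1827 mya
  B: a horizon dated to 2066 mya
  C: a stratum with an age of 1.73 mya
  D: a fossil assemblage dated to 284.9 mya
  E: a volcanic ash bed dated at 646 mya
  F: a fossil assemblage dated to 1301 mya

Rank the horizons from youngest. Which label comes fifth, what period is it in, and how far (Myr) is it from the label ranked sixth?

Sorted youngest-first by Ma: C (1.73), D (284.9), E (646), F (1301), A (1827), B (2066).
The fifth youngest is A at 1827 Ma, which lies in 2050–1800 Ma: the Orosirian.
The sixth youngest is B at 2066 Ma; separation = |1827 − 2066| = 239 Myr.

A, in the Orosirian; 239 million years to B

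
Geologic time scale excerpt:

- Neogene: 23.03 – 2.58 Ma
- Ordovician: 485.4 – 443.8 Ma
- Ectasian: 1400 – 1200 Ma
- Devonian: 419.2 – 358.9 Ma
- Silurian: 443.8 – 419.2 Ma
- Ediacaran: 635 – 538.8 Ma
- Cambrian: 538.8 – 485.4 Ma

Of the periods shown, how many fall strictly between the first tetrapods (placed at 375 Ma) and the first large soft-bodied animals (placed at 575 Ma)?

3

The older date is 575 Ma and the younger is 375 Ma.
Periods with start < 575 and end > 375 Ma: Cambrian (538.8–485.4), Ordovician (485.4–443.8), Silurian (443.8–419.2).
That is 3 complete periods.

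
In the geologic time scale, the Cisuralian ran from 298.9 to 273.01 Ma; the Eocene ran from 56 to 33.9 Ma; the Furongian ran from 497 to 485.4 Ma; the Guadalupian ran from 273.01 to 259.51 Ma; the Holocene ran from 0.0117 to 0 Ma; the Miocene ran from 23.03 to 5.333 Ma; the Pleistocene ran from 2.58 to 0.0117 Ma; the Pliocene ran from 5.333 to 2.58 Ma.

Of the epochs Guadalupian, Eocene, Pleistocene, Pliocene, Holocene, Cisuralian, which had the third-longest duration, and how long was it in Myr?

Start − end for each: Guadalupian 273.01 − 259.51 = 13.5; Eocene 56 − 33.9 = 22.1; Pleistocene 2.58 − 0.0117 = 2.5683; Pliocene 5.333 − 2.58 = 2.753; Holocene 0.0117 − 0 = 0.0117; Cisuralian 298.9 − 273.01 = 25.89.
Ranking these from longest: Cisuralian > Eocene > Guadalupian > Pliocene > Pleistocene > Holocene.
Position 3 in that ranking is Guadalupian, which lasted 13.5 Myr.

Guadalupian, 13.5 million years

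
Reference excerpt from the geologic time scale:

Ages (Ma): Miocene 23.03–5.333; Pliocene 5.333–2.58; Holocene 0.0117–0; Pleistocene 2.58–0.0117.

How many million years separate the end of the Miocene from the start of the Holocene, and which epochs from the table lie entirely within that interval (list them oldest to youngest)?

5.3213 million years; Pliocene, Pleistocene

End of Miocene = 5.333 Ma; start of Holocene = 0.0117 Ma.
Gap = 5.333 − 0.0117 = 5.3213 Myr.
Epochs wholly inside 5.333–0.0117 Ma: Pliocene (5.333–2.58), Pleistocene (2.58–0.0117).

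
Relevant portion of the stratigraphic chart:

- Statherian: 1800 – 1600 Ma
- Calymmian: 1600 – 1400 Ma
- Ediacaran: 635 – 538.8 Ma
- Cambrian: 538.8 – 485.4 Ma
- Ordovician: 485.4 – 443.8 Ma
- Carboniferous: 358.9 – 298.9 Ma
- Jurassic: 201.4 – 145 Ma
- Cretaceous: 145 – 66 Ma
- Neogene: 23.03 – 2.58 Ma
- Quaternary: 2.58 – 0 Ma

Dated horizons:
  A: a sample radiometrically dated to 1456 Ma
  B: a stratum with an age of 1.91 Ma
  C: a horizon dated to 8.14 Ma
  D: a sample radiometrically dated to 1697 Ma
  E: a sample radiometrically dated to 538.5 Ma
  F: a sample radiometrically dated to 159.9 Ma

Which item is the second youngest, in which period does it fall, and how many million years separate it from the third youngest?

C, in the Neogene; 151.76 million years to F

Sorted youngest-first by Ma: B (1.91), C (8.14), F (159.9), E (538.5), A (1456), D (1697).
The second youngest is C at 8.14 Ma, which lies in 23.03–2.58 Ma: the Neogene.
The third youngest is F at 159.9 Ma; separation = |8.14 − 159.9| = 151.76 Myr.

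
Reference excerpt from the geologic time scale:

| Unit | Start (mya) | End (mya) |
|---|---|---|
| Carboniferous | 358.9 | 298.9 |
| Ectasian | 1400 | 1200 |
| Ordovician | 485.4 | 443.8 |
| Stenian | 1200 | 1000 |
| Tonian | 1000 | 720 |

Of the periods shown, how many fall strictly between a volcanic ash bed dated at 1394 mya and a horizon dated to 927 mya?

The older date is 1394 Ma and the younger is 927 Ma.
Periods with start < 1394 and end > 927 Ma: Stenian (1200–1000).
That is 1 complete period.

1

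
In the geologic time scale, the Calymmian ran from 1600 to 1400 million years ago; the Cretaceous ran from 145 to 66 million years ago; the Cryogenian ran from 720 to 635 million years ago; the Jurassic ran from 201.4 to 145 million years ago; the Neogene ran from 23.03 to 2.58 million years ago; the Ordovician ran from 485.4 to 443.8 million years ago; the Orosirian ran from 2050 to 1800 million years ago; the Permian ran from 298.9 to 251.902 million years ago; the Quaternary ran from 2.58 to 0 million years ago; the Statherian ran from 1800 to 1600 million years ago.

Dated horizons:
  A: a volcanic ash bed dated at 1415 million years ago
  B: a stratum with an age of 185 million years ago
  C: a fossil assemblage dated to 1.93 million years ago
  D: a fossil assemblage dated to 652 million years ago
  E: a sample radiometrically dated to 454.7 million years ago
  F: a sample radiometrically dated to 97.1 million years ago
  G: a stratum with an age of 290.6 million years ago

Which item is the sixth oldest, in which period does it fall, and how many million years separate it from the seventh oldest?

F, in the Cretaceous; 95.17 million years to C

Sorted oldest-first by Ma: A (1415), D (652), E (454.7), G (290.6), B (185), F (97.1), C (1.93).
The sixth oldest is F at 97.1 Ma, which lies in 145–66 Ma: the Cretaceous.
The seventh oldest is C at 1.93 Ma; separation = |97.1 − 1.93| = 95.17 Myr.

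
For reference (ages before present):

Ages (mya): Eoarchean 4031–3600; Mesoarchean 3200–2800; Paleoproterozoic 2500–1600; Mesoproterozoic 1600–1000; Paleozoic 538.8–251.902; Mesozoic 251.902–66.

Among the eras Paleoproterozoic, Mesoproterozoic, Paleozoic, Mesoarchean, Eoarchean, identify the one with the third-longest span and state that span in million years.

Start − end for each: Paleoproterozoic 2500 − 1600 = 900; Mesoproterozoic 1600 − 1000 = 600; Paleozoic 538.8 − 251.902 = 286.898; Mesoarchean 3200 − 2800 = 400; Eoarchean 4031 − 3600 = 431.
Ranking these from longest: Paleoproterozoic > Mesoproterozoic > Eoarchean > Mesoarchean > Paleozoic.
Position 3 in that ranking is Eoarchean, which lasted 431 Myr.

Eoarchean, 431 million years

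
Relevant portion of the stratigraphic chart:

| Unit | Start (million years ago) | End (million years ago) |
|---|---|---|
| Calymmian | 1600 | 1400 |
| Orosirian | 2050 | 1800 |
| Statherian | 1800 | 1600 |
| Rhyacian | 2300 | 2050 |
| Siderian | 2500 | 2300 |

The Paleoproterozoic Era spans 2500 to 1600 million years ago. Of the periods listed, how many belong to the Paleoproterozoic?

Periods inside 2500–1600 Ma: Siderian, Rhyacian, Orosirian, Statherian — 4 in total.

4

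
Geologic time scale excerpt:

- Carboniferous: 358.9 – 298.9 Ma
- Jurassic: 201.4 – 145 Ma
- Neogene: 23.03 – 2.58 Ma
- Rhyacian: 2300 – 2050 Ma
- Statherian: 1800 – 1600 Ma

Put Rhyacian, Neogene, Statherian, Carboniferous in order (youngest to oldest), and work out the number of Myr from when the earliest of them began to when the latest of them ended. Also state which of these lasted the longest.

Neogene → Carboniferous → Statherian → Rhyacian; total span 2297.42 Myr; longest is Rhyacian

From the excerpt: Rhyacian 2300–2050; Neogene 23.03–2.58; Statherian 1800–1600; Carboniferous 358.9–298.9 (Ma).
Larger Ma is earlier, so the oldest is Rhyacian and the youngest is Neogene; youngest to oldest: Neogene, Carboniferous, Statherian, Rhyacian.
Oldest start 2300 minus youngest end 2.58 gives 2297.42 Myr overall.
Individual lengths (start − end): Rhyacian 250; Carboniferous 60; Neogene 20.45; Statherian 200. The largest is Rhyacian at 250 Myr.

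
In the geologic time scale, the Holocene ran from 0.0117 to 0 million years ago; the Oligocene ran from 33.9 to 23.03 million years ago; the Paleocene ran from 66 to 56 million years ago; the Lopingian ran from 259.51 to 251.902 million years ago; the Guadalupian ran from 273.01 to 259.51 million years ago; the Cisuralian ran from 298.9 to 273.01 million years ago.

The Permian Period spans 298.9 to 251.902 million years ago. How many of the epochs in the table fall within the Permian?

3

Epochs inside 298.9–251.902 Ma: Cisuralian, Guadalupian, Lopingian — 3 in total.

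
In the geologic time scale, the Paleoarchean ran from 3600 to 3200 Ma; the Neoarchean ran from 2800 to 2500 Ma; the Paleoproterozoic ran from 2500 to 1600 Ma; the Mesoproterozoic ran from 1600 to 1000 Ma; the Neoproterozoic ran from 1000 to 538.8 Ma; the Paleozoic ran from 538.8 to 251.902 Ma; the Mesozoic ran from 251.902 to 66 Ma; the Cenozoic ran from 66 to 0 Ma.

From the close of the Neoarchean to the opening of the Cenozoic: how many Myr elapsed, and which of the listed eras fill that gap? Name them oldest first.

The Neoarchean closes at 2500 Ma and the Cenozoic opens at 66 Ma, so the interval is 2500 − 66 = 2434 Myr.
An era fits inside if it starts at or after 2500 Ma and ends at or before 66 Ma; oldest first that gives Paleoproterozoic, Mesoproterozoic, Neoproterozoic, Paleozoic, Mesozoic.

2434 million years; Paleoproterozoic, Mesoproterozoic, Neoproterozoic, Paleozoic, Mesozoic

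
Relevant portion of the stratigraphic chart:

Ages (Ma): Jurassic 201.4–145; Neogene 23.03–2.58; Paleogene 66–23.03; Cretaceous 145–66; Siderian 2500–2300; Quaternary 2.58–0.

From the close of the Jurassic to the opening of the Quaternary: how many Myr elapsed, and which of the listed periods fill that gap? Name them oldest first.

End of Jurassic = 145 Ma; start of Quaternary = 2.58 Ma.
Gap = 145 − 2.58 = 142.42 Myr.
Periods wholly inside 145–2.58 Ma: Cretaceous (145–66), Paleogene (66–23.03), Neogene (23.03–2.58).

142.42 million years; Cretaceous, Paleogene, Neogene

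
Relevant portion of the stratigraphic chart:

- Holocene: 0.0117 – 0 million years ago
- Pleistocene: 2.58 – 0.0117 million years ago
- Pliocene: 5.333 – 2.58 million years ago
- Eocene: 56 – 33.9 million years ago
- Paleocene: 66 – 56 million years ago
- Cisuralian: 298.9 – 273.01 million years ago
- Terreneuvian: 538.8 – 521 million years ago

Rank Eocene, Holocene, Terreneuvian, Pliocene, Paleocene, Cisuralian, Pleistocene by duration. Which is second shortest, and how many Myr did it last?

Pleistocene, 2.5683 million years

Start − end for each: Eocene 56 − 33.9 = 22.1; Holocene 0.0117 − 0 = 0.0117; Terreneuvian 538.8 − 521 = 17.8; Pliocene 5.333 − 2.58 = 2.753; Paleocene 66 − 56 = 10; Cisuralian 298.9 − 273.01 = 25.89; Pleistocene 2.58 − 0.0117 = 2.5683.
Ranking these from shortest: Holocene < Pleistocene < Pliocene < Paleocene < Terreneuvian < Eocene < Cisuralian.
Position 2 in that ranking is Pleistocene, which lasted 2.5683 Myr.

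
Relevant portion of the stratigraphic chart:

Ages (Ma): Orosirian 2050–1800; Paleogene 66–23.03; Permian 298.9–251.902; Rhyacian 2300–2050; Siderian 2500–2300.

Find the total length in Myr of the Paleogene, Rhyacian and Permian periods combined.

339.968 million years

Duration is start − end for each: (66 − 23.03) + (2300 − 2050) + (298.9 − 251.902).
That is 42.97 + 250 + 46.998, which totals 339.968 million years.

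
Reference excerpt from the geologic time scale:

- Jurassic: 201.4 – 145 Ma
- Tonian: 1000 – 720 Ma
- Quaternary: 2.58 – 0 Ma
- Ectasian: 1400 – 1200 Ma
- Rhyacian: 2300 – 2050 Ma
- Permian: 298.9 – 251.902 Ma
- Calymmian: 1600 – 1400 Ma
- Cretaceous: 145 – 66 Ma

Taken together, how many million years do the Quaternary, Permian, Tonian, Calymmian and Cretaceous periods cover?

Each duration: Quaternary = 2.58; Permian = 46.998; Tonian = 280; Calymmian = 200; Cretaceous = 79.
Sum: 2.58 + 46.998 + 280 + 200 + 79 = 608.578 Myr.

608.578 million years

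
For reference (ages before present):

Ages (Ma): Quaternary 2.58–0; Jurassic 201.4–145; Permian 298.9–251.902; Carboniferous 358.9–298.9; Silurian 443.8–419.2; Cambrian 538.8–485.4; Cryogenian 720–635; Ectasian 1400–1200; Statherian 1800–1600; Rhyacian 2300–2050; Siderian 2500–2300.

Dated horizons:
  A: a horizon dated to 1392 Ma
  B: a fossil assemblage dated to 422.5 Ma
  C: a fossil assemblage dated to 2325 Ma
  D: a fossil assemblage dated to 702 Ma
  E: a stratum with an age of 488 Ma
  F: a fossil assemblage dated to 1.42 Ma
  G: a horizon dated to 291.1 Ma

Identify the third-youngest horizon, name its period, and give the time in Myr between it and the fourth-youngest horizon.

Sorted youngest-first by Ma: F (1.42), G (291.1), B (422.5), E (488), D (702), A (1392), C (2325).
The third youngest is B at 422.5 Ma, which lies in 443.8–419.2 Ma: the Silurian.
The fourth youngest is E at 488 Ma; separation = |422.5 − 488| = 65.5 Myr.

B, in the Silurian; 65.5 million years to E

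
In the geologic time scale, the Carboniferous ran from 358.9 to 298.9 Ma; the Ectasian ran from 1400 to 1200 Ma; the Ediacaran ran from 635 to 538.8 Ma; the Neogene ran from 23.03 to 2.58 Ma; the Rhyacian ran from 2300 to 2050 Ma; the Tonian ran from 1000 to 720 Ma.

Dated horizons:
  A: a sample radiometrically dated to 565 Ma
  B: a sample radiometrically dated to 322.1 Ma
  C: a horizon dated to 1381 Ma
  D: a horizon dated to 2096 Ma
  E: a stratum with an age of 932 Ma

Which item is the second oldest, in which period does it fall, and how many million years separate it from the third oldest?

Larger Ma means older, so oldest first: D 2096 > C 1381 > E 932 > A 565 > B 322.1.
Counting 2 along gives C (1381 Ma); the excerpt puts that inside the Ectasian, 1400–1200 Ma.
Next in line is E (932 Ma), and 1381 − 932 = 449 Myr.

C, in the Ectasian; 449 million years to E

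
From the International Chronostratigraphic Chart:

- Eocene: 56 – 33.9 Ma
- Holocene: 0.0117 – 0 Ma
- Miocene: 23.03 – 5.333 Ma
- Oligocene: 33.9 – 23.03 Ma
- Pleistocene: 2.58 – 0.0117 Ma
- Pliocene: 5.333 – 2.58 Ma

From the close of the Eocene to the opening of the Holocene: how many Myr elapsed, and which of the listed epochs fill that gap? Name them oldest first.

The Eocene closes at 33.9 Ma and the Holocene opens at 0.0117 Ma, so the interval is 33.9 − 0.0117 = 33.8883 Myr.
An epoch fits inside if it starts at or after 33.9 Ma and ends at or before 0.0117 Ma; oldest first that gives Oligocene, Miocene, Pliocene, Pleistocene.

33.8883 million years; Oligocene, Miocene, Pliocene, Pleistocene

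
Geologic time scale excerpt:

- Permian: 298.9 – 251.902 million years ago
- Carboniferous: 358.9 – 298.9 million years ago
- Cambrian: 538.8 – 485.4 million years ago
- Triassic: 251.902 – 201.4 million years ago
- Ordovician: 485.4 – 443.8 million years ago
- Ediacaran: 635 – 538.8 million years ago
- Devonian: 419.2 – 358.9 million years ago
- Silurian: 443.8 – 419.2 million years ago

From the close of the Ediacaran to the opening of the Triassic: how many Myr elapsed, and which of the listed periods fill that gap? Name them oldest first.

286.898 million years; Cambrian, Ordovician, Silurian, Devonian, Carboniferous, Permian

End of Ediacaran = 538.8 Ma; start of Triassic = 251.902 Ma.
Gap = 538.8 − 251.902 = 286.898 Myr.
Periods wholly inside 538.8–251.902 Ma: Cambrian (538.8–485.4), Ordovician (485.4–443.8), Silurian (443.8–419.2), Devonian (419.2–358.9), Carboniferous (358.9–298.9), Permian (298.9–251.902).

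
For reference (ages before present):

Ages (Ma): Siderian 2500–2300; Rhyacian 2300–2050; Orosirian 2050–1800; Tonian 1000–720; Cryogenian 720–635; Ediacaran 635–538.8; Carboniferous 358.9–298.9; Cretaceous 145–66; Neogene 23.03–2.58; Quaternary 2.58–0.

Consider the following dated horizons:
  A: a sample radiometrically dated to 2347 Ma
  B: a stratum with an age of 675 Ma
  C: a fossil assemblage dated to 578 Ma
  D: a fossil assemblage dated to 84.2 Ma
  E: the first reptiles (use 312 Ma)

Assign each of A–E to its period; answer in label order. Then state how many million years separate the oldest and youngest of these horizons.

A — Siderian; B — Cryogenian; C — Ediacaran; D — Cretaceous; E — Carboniferous; span 2262.8 million years

Match each age against the start–end ranges in the excerpt: A = 2347 Ma → Siderian (2500–2300); B = 675 Ma → Cryogenian (720–635); C = 578 Ma → Ediacaran (635–538.8); D = 84.2 Ma → Cretaceous (145–66); E = 312 Ma → Carboniferous (358.9–298.9).
The largest age is 2347 Ma and the smallest is 84.2 Ma; their difference is 2262.8 Myr.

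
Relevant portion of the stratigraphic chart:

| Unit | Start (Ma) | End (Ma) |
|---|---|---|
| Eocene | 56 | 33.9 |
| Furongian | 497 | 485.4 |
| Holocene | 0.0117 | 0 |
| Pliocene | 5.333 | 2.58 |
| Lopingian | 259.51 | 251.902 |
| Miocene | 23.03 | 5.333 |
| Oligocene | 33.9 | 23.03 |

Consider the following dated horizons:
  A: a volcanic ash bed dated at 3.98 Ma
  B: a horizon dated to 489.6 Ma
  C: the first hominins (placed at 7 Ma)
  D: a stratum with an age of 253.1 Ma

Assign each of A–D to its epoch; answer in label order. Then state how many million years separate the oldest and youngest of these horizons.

A — Pliocene; B — Furongian; C — Miocene; D — Lopingian; span 485.62 million years

Match each age against the start–end ranges in the excerpt: A = 3.98 Ma → Pliocene (5.333–2.58); B = 489.6 Ma → Furongian (497–485.4); C = 7 Ma → Miocene (23.03–5.333); D = 253.1 Ma → Lopingian (259.51–251.902).
The largest age is 489.6 Ma and the smallest is 3.98 Ma; their difference is 485.62 Myr.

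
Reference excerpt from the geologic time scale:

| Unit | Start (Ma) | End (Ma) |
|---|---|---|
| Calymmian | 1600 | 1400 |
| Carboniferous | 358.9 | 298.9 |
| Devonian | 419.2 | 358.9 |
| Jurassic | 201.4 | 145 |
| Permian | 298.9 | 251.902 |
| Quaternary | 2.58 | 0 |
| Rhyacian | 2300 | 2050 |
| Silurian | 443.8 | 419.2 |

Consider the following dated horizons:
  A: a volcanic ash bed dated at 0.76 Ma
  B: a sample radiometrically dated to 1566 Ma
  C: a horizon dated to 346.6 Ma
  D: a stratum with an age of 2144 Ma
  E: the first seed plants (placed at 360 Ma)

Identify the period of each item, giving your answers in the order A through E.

Match each age against the start–end ranges in the excerpt: A = 0.76 Ma → Quaternary (2.58–0); B = 1566 Ma → Calymmian (1600–1400); C = 346.6 Ma → Carboniferous (358.9–298.9); D = 2144 Ma → Rhyacian (2300–2050); E = 360 Ma → Devonian (419.2–358.9).

A — Quaternary; B — Calymmian; C — Carboniferous; D — Rhyacian; E — Devonian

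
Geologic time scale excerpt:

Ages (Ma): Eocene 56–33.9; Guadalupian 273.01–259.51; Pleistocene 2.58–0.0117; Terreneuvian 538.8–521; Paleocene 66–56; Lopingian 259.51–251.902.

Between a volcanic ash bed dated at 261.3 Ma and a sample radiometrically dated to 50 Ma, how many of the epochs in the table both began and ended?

2

261.3 Ma sits inside the Guadalupian (273.01–259.51) and 50 Ma inside the Eocene (56–33.9); neither of those is wholly between the two dates.
The listed epochs lying completely between them are Lopingian, Paleocene — 2 in all.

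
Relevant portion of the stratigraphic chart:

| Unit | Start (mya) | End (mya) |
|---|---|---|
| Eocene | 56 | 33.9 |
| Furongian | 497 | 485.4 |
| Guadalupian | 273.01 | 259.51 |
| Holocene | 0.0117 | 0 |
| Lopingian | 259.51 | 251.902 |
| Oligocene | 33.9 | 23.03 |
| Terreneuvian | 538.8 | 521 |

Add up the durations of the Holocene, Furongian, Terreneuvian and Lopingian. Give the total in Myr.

37.0197 million years

Duration is start − end for each: (0.0117 − 0) + (497 − 485.4) + (538.8 − 521) + (259.51 − 251.902).
That is 0.0117 + 11.6 + 17.8 + 7.608, which totals 37.0197 million years.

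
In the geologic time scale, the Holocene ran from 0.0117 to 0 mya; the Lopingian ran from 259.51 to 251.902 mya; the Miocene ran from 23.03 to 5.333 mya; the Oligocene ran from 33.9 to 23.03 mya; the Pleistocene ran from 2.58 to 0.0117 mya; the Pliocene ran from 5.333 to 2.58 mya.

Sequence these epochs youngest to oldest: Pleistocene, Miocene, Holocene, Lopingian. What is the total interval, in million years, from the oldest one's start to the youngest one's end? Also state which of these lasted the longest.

Holocene → Pleistocene → Miocene → Lopingian; total span 259.51 Myr; longest is Miocene

Start ages (Ma): Lopingian 259.51, Miocene 23.03, Pleistocene 2.58, Holocene 0.0117.
Ordered youngest to oldest: Holocene, Pleistocene, Miocene, Lopingian.
Span = 259.51 − 0 = 259.51 Myr.
Durations: Lopingian 7.608, Pleistocene 2.5683, Holocene 0.0117, Miocene 17.697 → longest is Miocene (17.697 Myr).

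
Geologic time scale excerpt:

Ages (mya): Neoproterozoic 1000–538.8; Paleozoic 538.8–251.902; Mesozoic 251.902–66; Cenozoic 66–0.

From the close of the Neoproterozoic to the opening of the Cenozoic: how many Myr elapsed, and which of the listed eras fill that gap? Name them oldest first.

End of Neoproterozoic = 538.8 Ma; start of Cenozoic = 66 Ma.
Gap = 538.8 − 66 = 472.8 Myr.
Eras wholly inside 538.8–66 Ma: Paleozoic (538.8–251.902), Mesozoic (251.902–66).

472.8 million years; Paleozoic, Mesozoic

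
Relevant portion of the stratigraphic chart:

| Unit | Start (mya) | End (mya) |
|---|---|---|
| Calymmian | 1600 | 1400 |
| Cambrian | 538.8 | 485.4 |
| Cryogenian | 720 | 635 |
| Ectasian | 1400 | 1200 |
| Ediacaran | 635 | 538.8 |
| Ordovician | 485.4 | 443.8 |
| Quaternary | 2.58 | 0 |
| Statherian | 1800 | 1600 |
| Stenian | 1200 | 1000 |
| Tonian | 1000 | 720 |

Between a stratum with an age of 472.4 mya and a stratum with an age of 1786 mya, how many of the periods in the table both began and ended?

7

The older date is 1786 Ma and the younger is 472.4 Ma.
Periods with start < 1786 and end > 472.4 Ma: Calymmian (1600–1400), Ectasian (1400–1200), Stenian (1200–1000), Tonian (1000–720), Cryogenian (720–635), Ediacaran (635–538.8), Cambrian (538.8–485.4).
That is 7 complete periods.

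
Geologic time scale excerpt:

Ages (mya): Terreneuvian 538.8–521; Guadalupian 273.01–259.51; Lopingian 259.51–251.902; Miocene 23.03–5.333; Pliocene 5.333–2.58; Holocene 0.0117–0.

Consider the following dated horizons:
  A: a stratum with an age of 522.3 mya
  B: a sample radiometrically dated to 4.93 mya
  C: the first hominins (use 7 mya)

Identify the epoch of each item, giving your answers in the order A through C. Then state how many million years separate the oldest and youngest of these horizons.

A — Terreneuvian; B — Pliocene; C — Miocene; span 517.37 million years

Match each age against the start–end ranges in the excerpt: A = 522.3 Ma → Terreneuvian (538.8–521); B = 4.93 Ma → Pliocene (5.333–2.58); C = 7 Ma → Miocene (23.03–5.333).
The largest age is 522.3 Ma and the smallest is 4.93 Ma; their difference is 517.37 Myr.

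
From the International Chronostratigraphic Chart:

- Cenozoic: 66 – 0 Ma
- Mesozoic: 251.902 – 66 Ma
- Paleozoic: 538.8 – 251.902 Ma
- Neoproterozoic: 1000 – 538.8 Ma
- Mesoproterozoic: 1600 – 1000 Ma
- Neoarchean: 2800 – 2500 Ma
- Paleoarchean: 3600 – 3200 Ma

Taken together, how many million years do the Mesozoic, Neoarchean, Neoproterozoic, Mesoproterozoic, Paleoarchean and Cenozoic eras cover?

2013.102 million years

Duration is start − end for each: (251.902 − 66) + (2800 − 2500) + (1000 − 538.8) + (1600 − 1000) + (3600 − 3200) + (66 − 0).
That is 185.902 + 300 + 461.2 + 600 + 400 + 66, which totals 2013.102 million years.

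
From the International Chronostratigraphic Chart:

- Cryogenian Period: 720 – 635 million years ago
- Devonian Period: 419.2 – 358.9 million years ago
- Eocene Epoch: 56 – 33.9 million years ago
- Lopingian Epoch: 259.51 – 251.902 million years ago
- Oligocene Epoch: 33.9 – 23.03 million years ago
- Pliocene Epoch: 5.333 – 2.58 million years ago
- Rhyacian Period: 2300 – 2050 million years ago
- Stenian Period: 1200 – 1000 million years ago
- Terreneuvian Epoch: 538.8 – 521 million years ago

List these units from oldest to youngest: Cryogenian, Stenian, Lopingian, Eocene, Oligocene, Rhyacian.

The oldest of these is Rhyacian (starts 2300 Ma) and the youngest is Oligocene (ends 23.03 Ma).
In between, by decreasing start age: Stenian (1200), Cryogenian (720), Lopingian (259.51), Eocene (56).

Rhyacian, Stenian, Cryogenian, Lopingian, Eocene, Oligocene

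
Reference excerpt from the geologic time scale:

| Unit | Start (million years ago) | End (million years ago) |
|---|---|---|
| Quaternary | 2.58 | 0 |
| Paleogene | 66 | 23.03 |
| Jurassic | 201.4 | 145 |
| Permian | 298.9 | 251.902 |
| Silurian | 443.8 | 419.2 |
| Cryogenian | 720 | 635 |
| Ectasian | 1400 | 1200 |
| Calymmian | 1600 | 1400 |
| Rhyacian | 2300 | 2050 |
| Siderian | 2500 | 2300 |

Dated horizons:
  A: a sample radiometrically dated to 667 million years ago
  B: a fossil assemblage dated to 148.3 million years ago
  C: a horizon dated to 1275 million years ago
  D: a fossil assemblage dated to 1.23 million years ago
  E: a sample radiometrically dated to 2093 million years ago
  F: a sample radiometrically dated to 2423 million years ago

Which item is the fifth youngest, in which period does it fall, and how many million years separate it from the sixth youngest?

E, in the Rhyacian; 330 million years to F

Sorted youngest-first by Ma: D (1.23), B (148.3), A (667), C (1275), E (2093), F (2423).
The fifth youngest is E at 2093 Ma, which lies in 2300–2050 Ma: the Rhyacian.
The sixth youngest is F at 2423 Ma; separation = |2093 − 2423| = 330 Myr.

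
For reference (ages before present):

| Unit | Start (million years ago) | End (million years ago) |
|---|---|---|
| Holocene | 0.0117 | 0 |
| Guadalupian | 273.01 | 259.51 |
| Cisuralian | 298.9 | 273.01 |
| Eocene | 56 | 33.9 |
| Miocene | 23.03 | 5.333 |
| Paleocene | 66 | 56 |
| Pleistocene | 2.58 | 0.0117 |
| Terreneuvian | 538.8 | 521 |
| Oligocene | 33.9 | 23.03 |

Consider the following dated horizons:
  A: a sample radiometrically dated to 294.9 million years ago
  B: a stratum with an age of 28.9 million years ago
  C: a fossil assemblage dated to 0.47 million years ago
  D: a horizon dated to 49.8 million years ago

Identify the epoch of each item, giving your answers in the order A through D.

A: 294.9 Ma lies in 298.9–273.01 Ma, so Cisuralian.
B: 28.9 Ma lies in 33.9–23.03 Ma, so Oligocene.
C: 0.47 Ma lies in 2.58–0.0117 Ma, so Pleistocene.
D: 49.8 Ma lies in 56–33.9 Ma, so Eocene.

A — Cisuralian; B — Oligocene; C — Pleistocene; D — Eocene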